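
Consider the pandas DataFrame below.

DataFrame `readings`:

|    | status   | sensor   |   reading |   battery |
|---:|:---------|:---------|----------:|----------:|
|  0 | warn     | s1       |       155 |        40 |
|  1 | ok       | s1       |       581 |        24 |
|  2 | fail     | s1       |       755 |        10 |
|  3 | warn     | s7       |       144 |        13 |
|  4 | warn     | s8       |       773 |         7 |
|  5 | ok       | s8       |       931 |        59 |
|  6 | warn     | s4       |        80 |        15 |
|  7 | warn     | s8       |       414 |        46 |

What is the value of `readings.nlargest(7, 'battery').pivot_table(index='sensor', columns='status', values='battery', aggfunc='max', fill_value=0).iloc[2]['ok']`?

0

take 7 rows with largest battery:
  status sensor  reading  battery
5     ok     s8      931       59
7   warn     s8      414       46
0   warn     s1      155       40
1     ok     s1      581       24
6   warn     s4       80       15
3   warn     s7      144       13
2   fail     s1      755       10
pivot: rows=sensor, cols=status, max(battery):
status  fail  ok  warn
sensor                
s1        10  24    40
s4         0   0    15
s7         0   0    13
s8         0  59    46
Taking the value at position 2, column 'ok' gives 0.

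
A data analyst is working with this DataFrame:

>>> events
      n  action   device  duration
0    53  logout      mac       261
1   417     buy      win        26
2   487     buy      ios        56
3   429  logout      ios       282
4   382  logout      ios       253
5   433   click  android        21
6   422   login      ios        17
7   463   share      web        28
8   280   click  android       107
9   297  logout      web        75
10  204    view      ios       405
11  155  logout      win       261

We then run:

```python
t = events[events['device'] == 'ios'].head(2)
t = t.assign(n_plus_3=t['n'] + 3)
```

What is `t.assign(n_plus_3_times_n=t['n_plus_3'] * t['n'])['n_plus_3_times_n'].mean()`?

211979.0

filter rows where device == 'ios':
      n  action device  duration
2   487     buy    ios        56
3   429  logout    ios       282
4   382  logout    ios       253
6   422   login    ios        17
10  204    view    ios       405
take first 2 rows:
     n  action device  duration
2  487     buy    ios        56
3  429  logout    ios       282
add column n_plus_3 = t['n'] + 3:
     n  action device  duration  n_plus_3
2  487     buy    ios        56       490
3  429  logout    ios       282       432
add column n_plus_3_times_n = t['n_plus_3'] * t['n']:
     n  action device  duration  n_plus_3  n_plus_3_times_n
2  487     buy    ios        56       490            238630
3  429  logout    ios       282       432            185328
Then the mean of column 'n_plus_3_times_n': 211979.0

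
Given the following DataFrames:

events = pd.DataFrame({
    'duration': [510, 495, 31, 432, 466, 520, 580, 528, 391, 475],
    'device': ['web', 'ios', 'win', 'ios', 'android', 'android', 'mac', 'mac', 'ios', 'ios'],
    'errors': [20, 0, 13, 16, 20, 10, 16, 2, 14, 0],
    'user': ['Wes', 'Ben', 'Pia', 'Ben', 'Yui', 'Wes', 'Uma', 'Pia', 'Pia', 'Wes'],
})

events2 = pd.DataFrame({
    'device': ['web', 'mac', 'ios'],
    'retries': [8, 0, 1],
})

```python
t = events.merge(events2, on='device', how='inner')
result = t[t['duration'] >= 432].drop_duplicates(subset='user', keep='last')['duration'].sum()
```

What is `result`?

merge on 'device' (how='inner') → 7 rows:
   duration device  errors user  retries
0       510    web      20  Wes        8
1       495    ios       0  Ben        1
2       432    ios      16  Ben        1
3       580    mac      16  Uma        0
4       528    mac       2  Pia        0
5       391    ios      14  Pia        1
6       475    ios       0  Wes        1
filter rows where duration >= 432:
   duration device  errors user  retries
0       510    web      20  Wes        8
1       495    ios       0  Ben        1
2       432    ios      16  Ben        1
3       580    mac      16  Uma        0
4       528    mac       2  Pia        0
6       475    ios       0  Wes        1
drop duplicate user (keep=last):
   duration device  errors user  retries
2       432    ios      16  Ben        1
3       580    mac      16  Uma        0
4       528    mac       2  Pia        0
6       475    ios       0  Wes        1

2015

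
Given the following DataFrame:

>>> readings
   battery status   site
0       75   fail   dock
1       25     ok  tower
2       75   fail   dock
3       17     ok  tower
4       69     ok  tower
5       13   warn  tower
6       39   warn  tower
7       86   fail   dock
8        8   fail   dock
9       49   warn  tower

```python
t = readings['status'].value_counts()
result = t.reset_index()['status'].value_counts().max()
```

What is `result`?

1

value_counts of status:
status
fail    4
ok      3
warn    3
Name: count, dtype: int64
reset_index():
  status  count
0   fail      4
1     ok      3
2   warn      3
value_counts of status:
status
fail    1
ok      1
warn    1
Name: count, dtype: int64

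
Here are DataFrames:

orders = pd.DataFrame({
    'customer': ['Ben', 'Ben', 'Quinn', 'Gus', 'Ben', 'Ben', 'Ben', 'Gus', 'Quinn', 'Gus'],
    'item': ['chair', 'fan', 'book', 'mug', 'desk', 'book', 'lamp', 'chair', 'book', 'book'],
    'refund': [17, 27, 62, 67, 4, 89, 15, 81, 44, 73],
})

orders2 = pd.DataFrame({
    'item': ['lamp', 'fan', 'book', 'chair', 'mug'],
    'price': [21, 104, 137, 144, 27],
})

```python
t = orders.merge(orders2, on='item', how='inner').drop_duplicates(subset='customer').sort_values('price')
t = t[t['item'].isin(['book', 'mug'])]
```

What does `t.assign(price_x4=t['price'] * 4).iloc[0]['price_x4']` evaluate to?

merge on 'item' (how='inner') → 9 rows:
  customer   item  refund  price
0      Ben  chair      17    144
1      Ben    fan      27    104
2    Quinn   book      62    137
3      Gus    mug      67     27
4      Ben   book      89    137
5      Ben   lamp      15     21
6      Gus  chair      81    144
7    Quinn   book      44    137
8      Gus   book      73    137
drop duplicate customer (keep=first):
  customer   item  refund  price
0      Ben  chair      17    144
2    Quinn   book      62    137
3      Gus    mug      67     27
sort by price:
  customer   item  refund  price
3      Gus    mug      67     27
2    Quinn   book      62    137
0      Ben  chair      17    144
filter rows where item in ['book', 'mug']:
  customer  item  refund  price
3      Gus   mug      67     27
2    Quinn  book      62    137
add column price_x4 = t['price'] * 4:
  customer  item  refund  price  price_x4
3      Gus   mug      67     27       108
2    Quinn  book      62    137       548
Then the value at position 0, column 'price_x4': 108

108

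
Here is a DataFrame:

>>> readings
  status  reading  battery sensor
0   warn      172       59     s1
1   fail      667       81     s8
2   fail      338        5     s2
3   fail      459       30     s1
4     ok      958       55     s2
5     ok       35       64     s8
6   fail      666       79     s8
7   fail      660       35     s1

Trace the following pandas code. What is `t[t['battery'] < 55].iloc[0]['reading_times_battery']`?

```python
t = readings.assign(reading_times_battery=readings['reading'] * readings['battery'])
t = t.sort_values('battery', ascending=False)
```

add column reading_times_battery = readings['reading'] * readings['battery']:
  status  reading  battery sensor  reading_times_battery
0   warn      172       59     s1                  10148
1   fail      667       81     s8                  54027
2   fail      338        5     s2                   1690
3   fail      459       30     s1                  13770
4     ok      958       55     s2                  52690
5     ok       35       64     s8                   2240
6   fail      666       79     s8                  52614
7   fail      660       35     s1                  23100
sort by battery descending:
  status  reading  battery sensor  reading_times_battery
1   fail      667       81     s8                  54027
6   fail      666       79     s8                  52614
5     ok       35       64     s8                   2240
0   warn      172       59     s1                  10148
4     ok      958       55     s2                  52690
7   fail      660       35     s1                  23100
3   fail      459       30     s1                  13770
2   fail      338        5     s2                   1690
filter rows where battery < 55:
  status  reading  battery sensor  reading_times_battery
7   fail      660       35     s1                  23100
3   fail      459       30     s1                  13770
2   fail      338        5     s2                   1690

23100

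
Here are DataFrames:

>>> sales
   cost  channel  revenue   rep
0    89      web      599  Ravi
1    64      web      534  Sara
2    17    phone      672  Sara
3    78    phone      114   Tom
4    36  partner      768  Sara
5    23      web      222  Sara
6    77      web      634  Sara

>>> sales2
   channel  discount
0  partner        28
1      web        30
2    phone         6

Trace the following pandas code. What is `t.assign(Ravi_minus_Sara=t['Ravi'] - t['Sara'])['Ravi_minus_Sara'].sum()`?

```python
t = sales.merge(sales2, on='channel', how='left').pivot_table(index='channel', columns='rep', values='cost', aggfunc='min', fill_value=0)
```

13

merge on 'channel' (how='left') → 7 rows:
   cost  channel  revenue   rep  discount
0    89      web      599  Ravi        30
1    64      web      534  Sara        30
2    17    phone      672  Sara         6
3    78    phone      114   Tom         6
4    36  partner      768  Sara        28
5    23      web      222  Sara        30
6    77      web      634  Sara        30
pivot: rows=channel, cols=rep, min(cost):
rep      Ravi  Sara  Tom
channel                 
partner     0    36    0
phone       0    17   78
web        89    23    0
add column Ravi_minus_Sara = t['Ravi'] - t['Sara']:
rep      Ravi  Sara  Tom  Ravi_minus_Sara
channel                                  
partner     0    36    0              -36
phone       0    17   78              -17
web        89    23    0               66
Then the sum of column 'Ravi_minus_Sara': 13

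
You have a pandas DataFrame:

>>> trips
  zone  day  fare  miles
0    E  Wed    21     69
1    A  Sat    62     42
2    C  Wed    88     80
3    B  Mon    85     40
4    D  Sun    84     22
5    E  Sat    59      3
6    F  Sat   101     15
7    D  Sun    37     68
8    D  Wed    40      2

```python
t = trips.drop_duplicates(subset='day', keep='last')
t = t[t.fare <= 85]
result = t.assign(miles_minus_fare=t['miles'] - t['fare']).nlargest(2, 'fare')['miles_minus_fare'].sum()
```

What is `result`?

-83

drop duplicate day (keep=last):
  zone  day  fare  miles
3    B  Mon    85     40
6    F  Sat   101     15
7    D  Sun    37     68
8    D  Wed    40      2
filter rows where fare <= 85:
  zone  day  fare  miles
3    B  Mon    85     40
7    D  Sun    37     68
8    D  Wed    40      2
add column miles_minus_fare = t['miles'] - t['fare']:
  zone  day  fare  miles  miles_minus_fare
3    B  Mon    85     40               -45
7    D  Sun    37     68                31
8    D  Wed    40      2               -38
take 2 rows with largest fare:
  zone  day  fare  miles  miles_minus_fare
3    B  Mon    85     40               -45
8    D  Wed    40      2               -38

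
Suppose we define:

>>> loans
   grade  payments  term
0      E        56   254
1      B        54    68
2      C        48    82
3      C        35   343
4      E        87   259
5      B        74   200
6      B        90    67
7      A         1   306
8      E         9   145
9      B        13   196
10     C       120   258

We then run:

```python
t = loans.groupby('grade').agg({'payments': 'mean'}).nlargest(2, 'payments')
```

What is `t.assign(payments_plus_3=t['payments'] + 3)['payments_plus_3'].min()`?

60.75

group by grade, mean of payments:
        payments
grade           
A       1.000000
B      57.750000
C      67.666667
E      50.666667
take 2 rows with largest payments:
        payments
grade           
C      67.666667
B      57.750000
add column payments_plus_3 = t['payments'] + 3:
        payments  payments_plus_3
grade                            
C      67.666667        70.666667
B      57.750000        60.750000
min of column 'payments_plus_3' → 60.75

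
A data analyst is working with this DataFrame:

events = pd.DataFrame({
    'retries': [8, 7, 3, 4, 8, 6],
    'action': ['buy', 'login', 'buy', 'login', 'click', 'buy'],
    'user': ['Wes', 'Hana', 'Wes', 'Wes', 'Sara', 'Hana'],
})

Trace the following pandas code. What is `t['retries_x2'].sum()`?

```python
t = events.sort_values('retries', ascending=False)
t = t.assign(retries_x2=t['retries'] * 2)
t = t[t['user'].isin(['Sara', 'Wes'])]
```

sort by retries descending:
   retries action  user
0        8    buy   Wes
4        8  click  Sara
1        7  login  Hana
5        6    buy  Hana
3        4  login   Wes
2        3    buy   Wes
add column retries_x2 = t['retries'] * 2:
   retries action  user  retries_x2
0        8    buy   Wes          16
4        8  click  Sara          16
1        7  login  Hana          14
5        6    buy  Hana          12
3        4  login   Wes           8
2        3    buy   Wes           6
filter rows where user in ['Sara', 'Wes']:
   retries action  user  retries_x2
0        8    buy   Wes          16
4        8  click  Sara          16
3        4  login   Wes           8
2        3    buy   Wes           6

46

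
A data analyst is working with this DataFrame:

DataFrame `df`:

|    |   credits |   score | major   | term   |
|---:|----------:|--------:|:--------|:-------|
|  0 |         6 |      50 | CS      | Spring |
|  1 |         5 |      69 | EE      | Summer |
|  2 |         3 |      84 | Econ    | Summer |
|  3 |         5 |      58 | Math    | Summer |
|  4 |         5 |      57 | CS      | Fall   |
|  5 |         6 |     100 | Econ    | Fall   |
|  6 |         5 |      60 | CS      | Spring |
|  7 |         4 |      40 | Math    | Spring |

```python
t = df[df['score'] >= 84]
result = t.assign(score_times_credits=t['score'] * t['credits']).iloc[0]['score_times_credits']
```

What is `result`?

filter rows where score >= 84:
   credits  score major    term
2        3     84  Econ  Summer
5        6    100  Econ    Fall
add column score_times_credits = t['score'] * t['credits']:
   credits  score major    term  score_times_credits
2        3     84  Econ  Summer                  252
5        6    100  Econ    Fall                  600
The value at position 0, column 'score_times_credits' is 252.

252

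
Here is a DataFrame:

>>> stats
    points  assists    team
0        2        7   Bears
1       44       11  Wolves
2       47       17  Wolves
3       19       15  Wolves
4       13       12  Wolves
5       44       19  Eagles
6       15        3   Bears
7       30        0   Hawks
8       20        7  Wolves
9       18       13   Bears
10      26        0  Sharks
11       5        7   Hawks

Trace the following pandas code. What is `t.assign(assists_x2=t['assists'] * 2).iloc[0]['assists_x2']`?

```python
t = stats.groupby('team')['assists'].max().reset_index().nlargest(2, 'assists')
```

38

group by team, max of assists:
team
Bears     13
Eagles    19
Hawks      7
Sharks     0
Wolves    17
Name: assists, dtype: int64
reset_index():
     team  assists
0   Bears       13
1  Eagles       19
2   Hawks        7
3  Sharks        0
4  Wolves       17
take 2 rows with largest assists:
     team  assists
1  Eagles       19
4  Wolves       17
add column assists_x2 = t['assists'] * 2:
     team  assists  assists_x2
1  Eagles       19          38
4  Wolves       17          34
Taking the value at position 0, column 'assists_x2' gives 38.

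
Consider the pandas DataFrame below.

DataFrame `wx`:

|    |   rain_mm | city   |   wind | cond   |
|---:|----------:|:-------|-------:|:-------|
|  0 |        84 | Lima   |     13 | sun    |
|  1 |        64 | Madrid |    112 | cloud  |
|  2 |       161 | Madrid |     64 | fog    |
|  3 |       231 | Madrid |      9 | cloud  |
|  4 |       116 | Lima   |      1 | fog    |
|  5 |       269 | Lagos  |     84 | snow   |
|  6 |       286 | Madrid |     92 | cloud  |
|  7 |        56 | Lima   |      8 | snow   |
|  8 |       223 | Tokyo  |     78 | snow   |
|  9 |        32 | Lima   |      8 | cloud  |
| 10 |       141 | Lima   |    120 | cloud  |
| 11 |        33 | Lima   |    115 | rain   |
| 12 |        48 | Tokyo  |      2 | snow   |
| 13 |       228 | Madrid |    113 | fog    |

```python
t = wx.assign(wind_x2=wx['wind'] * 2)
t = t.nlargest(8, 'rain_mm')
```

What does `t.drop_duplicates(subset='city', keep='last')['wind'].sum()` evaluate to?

227

add column wind_x2 = wx['wind'] * 2:
    rain_mm    city  wind   cond  wind_x2
0        84    Lima    13    sun       26
1        64  Madrid   112  cloud      224
2       161  Madrid    64    fog      128
3       231  Madrid     9  cloud       18
4       116    Lima     1    fog        2
5       269   Lagos    84   snow      168
6       286  Madrid    92  cloud      184
7        56    Lima     8   snow       16
8       223   Tokyo    78   snow      156
9        32    Lima     8  cloud       16
10      141    Lima   120  cloud      240
11       33    Lima   115   rain      230
12       48   Tokyo     2   snow        4
13      228  Madrid   113    fog      226
take 8 rows with largest rain_mm:
    rain_mm    city  wind   cond  wind_x2
6       286  Madrid    92  cloud      184
5       269   Lagos    84   snow      168
3       231  Madrid     9  cloud       18
13      228  Madrid   113    fog      226
8       223   Tokyo    78   snow      156
2       161  Madrid    64    fog      128
10      141    Lima   120  cloud      240
4       116    Lima     1    fog        2
drop duplicate city (keep=last):
   rain_mm    city  wind  cond  wind_x2
5      269   Lagos    84  snow      168
8      223   Tokyo    78  snow      156
2      161  Madrid    64   fog      128
4      116    Lima     1   fog        2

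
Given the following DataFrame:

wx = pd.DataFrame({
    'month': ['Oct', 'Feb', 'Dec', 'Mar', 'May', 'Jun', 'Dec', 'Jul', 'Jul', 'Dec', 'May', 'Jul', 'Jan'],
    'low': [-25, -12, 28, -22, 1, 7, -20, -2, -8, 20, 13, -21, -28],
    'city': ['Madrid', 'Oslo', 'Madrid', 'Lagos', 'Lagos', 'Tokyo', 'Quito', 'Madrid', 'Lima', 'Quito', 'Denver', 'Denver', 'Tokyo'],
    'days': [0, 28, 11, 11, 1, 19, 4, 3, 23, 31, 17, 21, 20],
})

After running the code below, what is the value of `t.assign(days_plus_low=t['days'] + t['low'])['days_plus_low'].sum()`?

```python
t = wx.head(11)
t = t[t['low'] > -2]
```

148

take first 11 rows:
   month  low    city  days
0    Oct  -25  Madrid     0
1    Feb  -12    Oslo    28
2    Dec   28  Madrid    11
3    Mar  -22   Lagos    11
4    May    1   Lagos     1
5    Jun    7   Tokyo    19
6    Dec  -20   Quito     4
7    Jul   -2  Madrid     3
8    Jul   -8    Lima    23
9    Dec   20   Quito    31
10   May   13  Denver    17
filter rows where low > -2:
   month  low    city  days
2    Dec   28  Madrid    11
4    May    1   Lagos     1
5    Jun    7   Tokyo    19
9    Dec   20   Quito    31
10   May   13  Denver    17
add column days_plus_low = t['days'] + t['low']:
   month  low    city  days  days_plus_low
2    Dec   28  Madrid    11             39
4    May    1   Lagos     1              2
5    Jun    7   Tokyo    19             26
9    Dec   20   Quito    31             51
10   May   13  Denver    17             30
The sum of column 'days_plus_low' is 148.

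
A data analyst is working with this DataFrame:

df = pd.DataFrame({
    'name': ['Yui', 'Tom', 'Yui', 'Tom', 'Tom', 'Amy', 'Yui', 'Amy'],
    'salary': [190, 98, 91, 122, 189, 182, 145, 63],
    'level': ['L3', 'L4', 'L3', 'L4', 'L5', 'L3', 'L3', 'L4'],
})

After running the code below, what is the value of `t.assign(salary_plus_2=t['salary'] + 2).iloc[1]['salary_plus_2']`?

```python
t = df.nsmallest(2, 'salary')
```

93

take 2 rows with smallest salary:
  name  salary level
7  Amy      63    L4
2  Yui      91    L3
add column salary_plus_2 = t['salary'] + 2:
  name  salary level  salary_plus_2
7  Amy      63    L4             65
2  Yui      91    L3             93
Finally, value at position 1, column 'salary_plus_2' = 93.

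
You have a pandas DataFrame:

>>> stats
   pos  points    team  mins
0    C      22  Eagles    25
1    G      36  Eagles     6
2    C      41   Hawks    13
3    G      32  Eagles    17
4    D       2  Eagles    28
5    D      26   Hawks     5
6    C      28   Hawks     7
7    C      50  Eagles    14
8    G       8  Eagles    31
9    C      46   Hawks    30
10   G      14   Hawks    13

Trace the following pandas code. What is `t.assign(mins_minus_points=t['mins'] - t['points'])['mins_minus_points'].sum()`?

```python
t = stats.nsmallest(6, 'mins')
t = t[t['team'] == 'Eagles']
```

take 6 rows with smallest mins:
   pos  points    team  mins
5    D      26   Hawks     5
1    G      36  Eagles     6
6    C      28   Hawks     7
2    C      41   Hawks    13
10   G      14   Hawks    13
7    C      50  Eagles    14
filter rows where team == 'Eagles':
  pos  points    team  mins
1   G      36  Eagles     6
7   C      50  Eagles    14
add column mins_minus_points = t['mins'] - t['points']:
  pos  points    team  mins  mins_minus_points
1   G      36  Eagles     6                -30
7   C      50  Eagles    14                -36

-66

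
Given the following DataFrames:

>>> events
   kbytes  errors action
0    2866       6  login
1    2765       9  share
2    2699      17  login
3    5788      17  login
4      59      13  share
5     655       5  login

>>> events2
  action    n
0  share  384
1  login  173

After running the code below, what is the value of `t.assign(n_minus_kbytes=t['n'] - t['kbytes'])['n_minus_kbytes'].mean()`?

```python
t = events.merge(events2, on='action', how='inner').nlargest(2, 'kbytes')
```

-4154.0

merge on 'action' (how='inner') → 6 rows:
   kbytes  errors action    n
0    2866       6  login  173
1    2765       9  share  384
2    2699      17  login  173
3    5788      17  login  173
4      59      13  share  384
5     655       5  login  173
take 2 rows with largest kbytes:
   kbytes  errors action    n
3    5788      17  login  173
0    2866       6  login  173
add column n_minus_kbytes = t['n'] - t['kbytes']:
   kbytes  errors action    n  n_minus_kbytes
3    5788      17  login  173           -5615
0    2866       6  login  173           -2693
Hence -4154.0.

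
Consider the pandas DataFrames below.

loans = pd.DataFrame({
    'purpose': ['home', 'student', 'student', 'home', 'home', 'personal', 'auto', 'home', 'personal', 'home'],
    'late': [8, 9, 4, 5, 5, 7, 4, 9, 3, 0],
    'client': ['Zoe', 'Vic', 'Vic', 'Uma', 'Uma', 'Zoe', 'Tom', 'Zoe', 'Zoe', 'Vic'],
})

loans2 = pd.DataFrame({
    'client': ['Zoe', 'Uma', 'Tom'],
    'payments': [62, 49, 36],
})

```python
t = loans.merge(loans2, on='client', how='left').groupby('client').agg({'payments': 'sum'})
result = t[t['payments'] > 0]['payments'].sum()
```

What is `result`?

382.0

merge on 'client' (how='left') → 10 rows:
    purpose  late client  payments
0      home     8    Zoe      62.0
1   student     9    Vic       NaN
2   student     4    Vic       NaN
3      home     5    Uma      49.0
4      home     5    Uma      49.0
5  personal     7    Zoe      62.0
6      auto     4    Tom      36.0
7      home     9    Zoe      62.0
8  personal     3    Zoe      62.0
9      home     0    Vic       NaN
group by client, sum of payments:
        payments
client          
Tom         36.0
Uma         98.0
Vic          0.0
Zoe        248.0
filter rows where payments > 0:
        payments
client          
Tom         36.0
Uma         98.0
Zoe        248.0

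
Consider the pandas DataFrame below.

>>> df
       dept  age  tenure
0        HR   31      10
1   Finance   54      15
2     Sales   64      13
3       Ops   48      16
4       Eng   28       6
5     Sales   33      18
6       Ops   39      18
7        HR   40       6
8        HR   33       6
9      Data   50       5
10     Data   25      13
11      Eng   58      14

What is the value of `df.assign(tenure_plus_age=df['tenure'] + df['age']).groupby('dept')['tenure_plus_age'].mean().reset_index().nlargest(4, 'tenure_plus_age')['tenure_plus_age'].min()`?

add column tenure_plus_age = df['tenure'] + df['age']:
       dept  age  tenure  tenure_plus_age
0        HR   31      10               41
1   Finance   54      15               69
2     Sales   64      13               77
3       Ops   48      16               64
4       Eng   28       6               34
5     Sales   33      18               51
6       Ops   39      18               57
7        HR   40       6               46
8        HR   33       6               39
9      Data   50       5               55
10     Data   25      13               38
11      Eng   58      14               72
group by dept, mean of tenure_plus_age:
dept
Data       46.5
Eng        53.0
Finance    69.0
HR         42.0
Ops        60.5
Sales      64.0
Name: tenure_plus_age, dtype: float64
reset_index():
      dept  tenure_plus_age
0     Data             46.5
1      Eng             53.0
2  Finance             69.0
3       HR             42.0
4      Ops             60.5
5    Sales             64.0
take 4 rows with largest tenure_plus_age:
      dept  tenure_plus_age
2  Finance             69.0
5    Sales             64.0
4      Ops             60.5
1      Eng             53.0
The min of column 'tenure_plus_age' is 53.0.

53.0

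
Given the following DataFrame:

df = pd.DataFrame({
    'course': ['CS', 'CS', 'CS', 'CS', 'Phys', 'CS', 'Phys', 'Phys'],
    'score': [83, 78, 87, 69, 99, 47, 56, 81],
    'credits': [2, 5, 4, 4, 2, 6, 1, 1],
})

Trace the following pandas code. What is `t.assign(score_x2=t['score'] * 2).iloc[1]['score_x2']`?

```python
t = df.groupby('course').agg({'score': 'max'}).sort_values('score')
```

198

group by course, max of score:
        score
course       
CS         87
Phys       99
sort by score:
        score
course       
CS         87
Phys       99
add column score_x2 = t['score'] * 2:
        score  score_x2
course                 
CS         87       174
Phys       99       198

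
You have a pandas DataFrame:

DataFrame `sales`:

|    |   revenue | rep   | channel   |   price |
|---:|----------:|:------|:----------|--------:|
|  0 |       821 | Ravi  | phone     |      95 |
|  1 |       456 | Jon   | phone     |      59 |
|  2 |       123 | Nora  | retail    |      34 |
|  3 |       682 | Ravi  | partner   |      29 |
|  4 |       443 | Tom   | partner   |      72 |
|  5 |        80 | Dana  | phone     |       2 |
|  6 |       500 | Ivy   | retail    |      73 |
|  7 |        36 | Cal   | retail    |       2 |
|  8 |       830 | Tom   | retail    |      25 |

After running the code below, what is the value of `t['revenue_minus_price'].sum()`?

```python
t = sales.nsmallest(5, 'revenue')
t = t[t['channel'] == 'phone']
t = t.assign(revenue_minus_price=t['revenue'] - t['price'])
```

475

take 5 rows with smallest revenue:
   revenue   rep  channel  price
7       36   Cal   retail      2
5       80  Dana    phone      2
2      123  Nora   retail     34
4      443   Tom  partner     72
1      456   Jon    phone     59
filter rows where channel == 'phone':
   revenue   rep channel  price
5       80  Dana   phone      2
1      456   Jon   phone     59
add column revenue_minus_price = t['revenue'] - t['price']:
   revenue   rep channel  price  revenue_minus_price
5       80  Dana   phone      2                   78
1      456   Jon   phone     59                  397
Finally, sum of column 'revenue_minus_price' = 475.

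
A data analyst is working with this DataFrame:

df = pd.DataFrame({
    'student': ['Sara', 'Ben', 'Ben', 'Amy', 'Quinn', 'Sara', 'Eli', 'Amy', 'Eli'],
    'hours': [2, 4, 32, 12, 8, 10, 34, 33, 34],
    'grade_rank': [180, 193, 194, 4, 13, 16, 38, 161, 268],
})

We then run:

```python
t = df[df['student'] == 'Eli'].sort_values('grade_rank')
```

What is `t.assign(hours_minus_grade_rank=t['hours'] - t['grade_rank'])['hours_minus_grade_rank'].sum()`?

filter rows where student == 'Eli':
  student  hours  grade_rank
6     Eli     34          38
8     Eli     34         268
sort by grade_rank:
  student  hours  grade_rank
6     Eli     34          38
8     Eli     34         268
add column hours_minus_grade_rank = t['hours'] - t['grade_rank']:
  student  hours  grade_rank  hours_minus_grade_rank
6     Eli     34          38                      -4
8     Eli     34         268                    -234
Then the sum of column 'hours_minus_grade_rank': -238

-238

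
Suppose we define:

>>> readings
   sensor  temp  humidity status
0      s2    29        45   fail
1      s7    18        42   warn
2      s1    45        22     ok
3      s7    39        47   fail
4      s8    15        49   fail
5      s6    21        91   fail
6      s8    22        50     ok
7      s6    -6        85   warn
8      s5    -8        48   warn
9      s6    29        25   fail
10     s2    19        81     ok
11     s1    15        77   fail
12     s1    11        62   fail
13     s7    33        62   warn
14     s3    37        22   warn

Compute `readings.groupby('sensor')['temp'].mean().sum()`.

139.833333333

group by sensor, mean of temp:
sensor
s1    23.666667
s2    24.000000
s3    37.000000
s5    -8.000000
s6    14.666667
s7    30.000000
s8    18.500000
Name: temp, dtype: float64
Finally, sum of the resulting series = 139.833333333.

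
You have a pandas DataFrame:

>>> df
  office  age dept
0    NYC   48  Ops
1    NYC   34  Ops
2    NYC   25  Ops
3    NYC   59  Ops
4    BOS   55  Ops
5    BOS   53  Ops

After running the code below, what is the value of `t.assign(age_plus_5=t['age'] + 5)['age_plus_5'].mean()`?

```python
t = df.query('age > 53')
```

filter rows where age > 53:
  office  age dept
3    NYC   59  Ops
4    BOS   55  Ops
add column age_plus_5 = t['age'] + 5:
  office  age dept  age_plus_5
3    NYC   59  Ops          64
4    BOS   55  Ops          60
Reading off the mean of column 'age_plus_5', we get 62.0.

62.0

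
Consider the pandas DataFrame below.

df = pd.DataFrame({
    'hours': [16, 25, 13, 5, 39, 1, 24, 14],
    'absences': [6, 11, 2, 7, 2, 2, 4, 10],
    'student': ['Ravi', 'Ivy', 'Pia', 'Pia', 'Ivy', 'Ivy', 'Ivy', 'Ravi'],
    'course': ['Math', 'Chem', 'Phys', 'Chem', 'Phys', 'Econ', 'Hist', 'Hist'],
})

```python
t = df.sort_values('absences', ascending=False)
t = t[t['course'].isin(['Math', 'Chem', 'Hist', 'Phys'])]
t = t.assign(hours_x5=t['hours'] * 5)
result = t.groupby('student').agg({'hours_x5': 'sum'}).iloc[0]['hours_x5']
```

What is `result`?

440

sort by absences descending:
   hours  absences student course
1     25        11     Ivy   Chem
7     14        10    Ravi   Hist
3      5         7     Pia   Chem
0     16         6    Ravi   Math
6     24         4     Ivy   Hist
2     13         2     Pia   Phys
4     39         2     Ivy   Phys
5      1         2     Ivy   Econ
filter rows where course in ['Math', 'Chem', 'Hist', 'Phys']:
   hours  absences student course
1     25        11     Ivy   Chem
7     14        10    Ravi   Hist
3      5         7     Pia   Chem
0     16         6    Ravi   Math
6     24         4     Ivy   Hist
2     13         2     Pia   Phys
4     39         2     Ivy   Phys
add column hours_x5 = t['hours'] * 5:
   hours  absences student course  hours_x5
1     25        11     Ivy   Chem       125
7     14        10    Ravi   Hist        70
3      5         7     Pia   Chem        25
0     16         6    Ravi   Math        80
6     24         4     Ivy   Hist       120
2     13         2     Pia   Phys        65
4     39         2     Ivy   Phys       195
group by student, sum of hours_x5:
         hours_x5
student          
Ivy           440
Pia            90
Ravi          150
Taking the value at position 0, column 'hours_x5' gives 440.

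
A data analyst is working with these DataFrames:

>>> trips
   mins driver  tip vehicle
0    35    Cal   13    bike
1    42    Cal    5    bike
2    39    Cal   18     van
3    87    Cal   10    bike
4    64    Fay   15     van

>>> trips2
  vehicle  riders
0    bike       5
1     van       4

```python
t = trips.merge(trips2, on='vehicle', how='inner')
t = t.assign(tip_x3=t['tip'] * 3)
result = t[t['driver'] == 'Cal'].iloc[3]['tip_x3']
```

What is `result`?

30

merge on 'vehicle' (how='inner') → 5 rows:
   mins driver  tip vehicle  riders
0    35    Cal   13    bike       5
1    42    Cal    5    bike       5
2    39    Cal   18     van       4
3    87    Cal   10    bike       5
4    64    Fay   15     van       4
add column tip_x3 = t['tip'] * 3:
   mins driver  tip vehicle  riders  tip_x3
0    35    Cal   13    bike       5      39
1    42    Cal    5    bike       5      15
2    39    Cal   18     van       4      54
3    87    Cal   10    bike       5      30
4    64    Fay   15     van       4      45
filter rows where driver == 'Cal':
   mins driver  tip vehicle  riders  tip_x3
0    35    Cal   13    bike       5      39
1    42    Cal    5    bike       5      15
2    39    Cal   18     van       4      54
3    87    Cal   10    bike       5      30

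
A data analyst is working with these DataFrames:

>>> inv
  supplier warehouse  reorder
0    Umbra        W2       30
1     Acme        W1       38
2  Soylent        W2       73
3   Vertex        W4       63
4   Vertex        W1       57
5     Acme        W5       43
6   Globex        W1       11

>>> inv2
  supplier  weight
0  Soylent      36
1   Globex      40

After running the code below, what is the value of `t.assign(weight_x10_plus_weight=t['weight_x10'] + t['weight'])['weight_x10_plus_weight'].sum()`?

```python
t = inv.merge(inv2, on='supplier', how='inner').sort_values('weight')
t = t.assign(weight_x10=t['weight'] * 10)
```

merge on 'supplier' (how='inner') → 2 rows:
  supplier warehouse  reorder  weight
0  Soylent        W2       73      36
1   Globex        W1       11      40
sort by weight:
  supplier warehouse  reorder  weight
0  Soylent        W2       73      36
1   Globex        W1       11      40
add column weight_x10 = t['weight'] * 10:
  supplier warehouse  reorder  weight  weight_x10
0  Soylent        W2       73      36         360
1   Globex        W1       11      40         400
add column weight_x10_plus_weight = t['weight_x10'] + t['weight']:
  supplier warehouse  reorder  weight  weight_x10  weight_x10_plus_weight
0  Soylent        W2       73      36         360                     396
1   Globex        W1       11      40         400                     440

836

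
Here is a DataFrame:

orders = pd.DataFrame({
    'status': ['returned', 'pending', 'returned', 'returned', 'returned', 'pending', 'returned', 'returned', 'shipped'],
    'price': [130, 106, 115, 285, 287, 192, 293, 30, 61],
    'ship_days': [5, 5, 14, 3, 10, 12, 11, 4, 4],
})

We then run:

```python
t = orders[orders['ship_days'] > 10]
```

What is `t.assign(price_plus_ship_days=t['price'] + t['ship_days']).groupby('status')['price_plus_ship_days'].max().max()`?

filter rows where ship_days > 10:
     status  price  ship_days
2  returned    115         14
5   pending    192         12
6  returned    293         11
add column price_plus_ship_days = t['price'] + t['ship_days']:
     status  price  ship_days  price_plus_ship_days
2  returned    115         14                   129
5   pending    192         12                   204
6  returned    293         11                   304
group by status, max of price_plus_ship_days:
status
pending     204
returned    304
Name: price_plus_ship_days, dtype: int64
Finally, max of the resulting series = 304.

304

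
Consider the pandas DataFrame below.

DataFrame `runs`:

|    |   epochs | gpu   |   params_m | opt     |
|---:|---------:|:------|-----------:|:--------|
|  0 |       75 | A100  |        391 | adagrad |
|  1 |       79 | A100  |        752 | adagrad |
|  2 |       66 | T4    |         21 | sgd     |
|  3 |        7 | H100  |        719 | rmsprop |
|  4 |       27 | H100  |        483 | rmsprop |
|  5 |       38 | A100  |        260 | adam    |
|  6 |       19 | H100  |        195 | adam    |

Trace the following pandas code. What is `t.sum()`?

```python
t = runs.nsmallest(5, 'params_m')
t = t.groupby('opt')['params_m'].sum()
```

take 5 rows with smallest params_m:
   epochs   gpu  params_m      opt
2      66    T4        21      sgd
6      19  H100       195     adam
5      38  A100       260     adam
0      75  A100       391  adagrad
4      27  H100       483  rmsprop
group by opt, sum of params_m:
opt
adagrad    391
adam       455
rmsprop    483
sgd         21
Name: params_m, dtype: int64

1350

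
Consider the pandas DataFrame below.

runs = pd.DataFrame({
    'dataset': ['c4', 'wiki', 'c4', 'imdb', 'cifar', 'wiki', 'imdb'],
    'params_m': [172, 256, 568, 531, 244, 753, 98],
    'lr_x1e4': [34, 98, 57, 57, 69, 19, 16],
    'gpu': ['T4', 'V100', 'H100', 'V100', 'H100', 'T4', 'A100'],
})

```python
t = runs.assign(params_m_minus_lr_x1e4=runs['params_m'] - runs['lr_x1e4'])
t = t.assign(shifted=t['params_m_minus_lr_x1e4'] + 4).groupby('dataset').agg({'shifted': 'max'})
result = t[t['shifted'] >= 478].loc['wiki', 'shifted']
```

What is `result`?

add column params_m_minus_lr_x1e4 = runs['params_m'] - runs['lr_x1e4']:
  dataset  params_m  lr_x1e4   gpu  params_m_minus_lr_x1e4
0      c4       172       34    T4                     138
1    wiki       256       98  V100                     158
2      c4       568       57  H100                     511
3    imdb       531       57  V100                     474
4   cifar       244       69  H100                     175
5    wiki       753       19    T4                     734
6    imdb        98       16  A100                      82
add column shifted = t['params_m_minus_lr_x1e4'] + 4:
  dataset  params_m  lr_x1e4   gpu  params_m_minus_lr_x1e4  shifted
0      c4       172       34    T4                     138      142
1    wiki       256       98  V100                     158      162
2      c4       568       57  H100                     511      515
3    imdb       531       57  V100                     474      478
4   cifar       244       69  H100                     175      179
5    wiki       753       19    T4                     734      738
6    imdb        98       16  A100                      82       86
group by dataset, max of shifted:
         shifted
dataset         
c4           515
cifar        179
imdb         478
wiki         738
filter rows where shifted >= 478:
         shifted
dataset         
c4           515
imdb         478
wiki         738
Reading off the value at row 'wiki', column 'shifted', we get 738.

738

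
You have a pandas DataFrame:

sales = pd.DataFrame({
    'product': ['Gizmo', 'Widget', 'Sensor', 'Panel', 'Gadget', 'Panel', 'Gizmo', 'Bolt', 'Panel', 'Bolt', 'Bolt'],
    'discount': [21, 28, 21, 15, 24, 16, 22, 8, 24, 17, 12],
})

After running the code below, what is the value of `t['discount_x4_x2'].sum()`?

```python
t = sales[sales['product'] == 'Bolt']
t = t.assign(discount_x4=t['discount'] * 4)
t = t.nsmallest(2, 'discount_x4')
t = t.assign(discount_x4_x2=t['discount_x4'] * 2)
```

filter rows where product == 'Bolt':
   product  discount
7     Bolt         8
9     Bolt        17
10    Bolt        12
add column discount_x4 = t['discount'] * 4:
   product  discount  discount_x4
7     Bolt         8           32
9     Bolt        17           68
10    Bolt        12           48
take 2 rows with smallest discount_x4:
   product  discount  discount_x4
7     Bolt         8           32
10    Bolt        12           48
add column discount_x4_x2 = t['discount_x4'] * 2:
   product  discount  discount_x4  discount_x4_x2
7     Bolt         8           32              64
10    Bolt        12           48              96
Hence 160.

160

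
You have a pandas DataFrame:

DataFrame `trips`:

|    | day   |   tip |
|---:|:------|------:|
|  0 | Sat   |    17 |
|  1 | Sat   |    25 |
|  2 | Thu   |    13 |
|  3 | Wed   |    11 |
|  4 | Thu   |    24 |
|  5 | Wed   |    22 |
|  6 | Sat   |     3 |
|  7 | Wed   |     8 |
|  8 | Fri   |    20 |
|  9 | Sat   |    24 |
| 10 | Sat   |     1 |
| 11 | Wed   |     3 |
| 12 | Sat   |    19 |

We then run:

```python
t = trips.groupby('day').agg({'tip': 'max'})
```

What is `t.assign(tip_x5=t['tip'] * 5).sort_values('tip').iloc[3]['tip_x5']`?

125

group by day, max of tip:
     tip
day     
Fri   20
Sat   25
Thu   24
Wed   22
add column tip_x5 = t['tip'] * 5:
     tip  tip_x5
day             
Fri   20     100
Sat   25     125
Thu   24     120
Wed   22     110
sort by tip:
     tip  tip_x5
day             
Fri   20     100
Wed   22     110
Thu   24     120
Sat   25     125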